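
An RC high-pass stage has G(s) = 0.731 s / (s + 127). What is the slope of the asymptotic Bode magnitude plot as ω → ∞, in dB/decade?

With 1 zero and 1 pole, the high-frequency asymptotic slope is 20 × (1 − 1) = 0 dB/decade.

0 dB/decade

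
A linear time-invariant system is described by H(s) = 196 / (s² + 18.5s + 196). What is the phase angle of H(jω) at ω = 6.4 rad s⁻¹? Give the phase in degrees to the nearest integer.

-37 deg

∠[(j6.4)² + 18.5(j6.4) + 196] = ∠[155.04 + j118.4] = 37.37°
∠H(j6.4) = −37.37° = -37.37°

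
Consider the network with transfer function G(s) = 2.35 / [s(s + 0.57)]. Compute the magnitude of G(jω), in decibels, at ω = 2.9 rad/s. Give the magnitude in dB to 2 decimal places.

|j2.9 + 0.57| = √(2.9² + 0.57²) = 2.955
|j2.9| = 2.9
|G(j2.9)| = 2.35 / (2.955 × 2.9) = 0.27418
20 log₁₀(0.27418) = -11.239 dB

-11.24 dB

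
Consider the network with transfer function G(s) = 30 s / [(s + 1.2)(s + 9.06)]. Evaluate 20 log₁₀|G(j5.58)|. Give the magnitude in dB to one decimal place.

8.8 dB

|j5.58| = 5.58
|j5.58 + 1.2| = √(5.58² + 1.2²) = 5.708
|j5.58 + 9.06| = √(5.58² + 9.06²) = 10.64
|G(j5.58)| = 30 × 5.58 / (5.708 × 10.64) = 2.7564
20 log₁₀(2.7564) = 8.81 dB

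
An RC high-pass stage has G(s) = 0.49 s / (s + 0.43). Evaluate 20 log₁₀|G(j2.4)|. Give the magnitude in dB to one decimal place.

-6.3 dB

|j2.4| = 2.4
|j2.4 + 0.43| = √(2.4² + 0.43²) = 2.438
|G(j2.4)| = 0.49 × 2.4 / 2.438 = 0.48232
20 log₁₀(0.48232) = -6.33 dB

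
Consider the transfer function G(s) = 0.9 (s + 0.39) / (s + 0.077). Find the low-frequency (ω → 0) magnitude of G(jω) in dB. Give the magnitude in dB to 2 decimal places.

G(0) = 0.9 × 0.39 / 0.077 = 4.5584
20 log₁₀(4.5584) = 13.176 dB

13.18 dB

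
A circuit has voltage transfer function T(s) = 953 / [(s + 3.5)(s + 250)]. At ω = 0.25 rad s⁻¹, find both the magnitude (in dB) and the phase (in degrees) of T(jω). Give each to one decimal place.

|T| = 0.7 dB, ∠T = -4.1°

|j0.25 + 3.5| = √(0.25² + 3.5²) = 3.509
|j0.25 + 250| = √(0.25² + 250²) = 250
|T(j0.25)| = 953 / (3.509 × 250) = 1.0864
20 log₁₀(1.0864) = 0.72 dB
∠(j0.25 + 3.5) = arctan(0.25/3.5) = 4.09°
∠(j0.25 + 250) = arctan(0.25/250) = 0.06°
∠T(j0.25) = − (4.09° + 0.06°) = -4.14°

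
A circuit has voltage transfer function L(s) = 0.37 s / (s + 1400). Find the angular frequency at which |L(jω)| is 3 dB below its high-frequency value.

For a single-pole high-pass, the −3 dB point is at the pole: ω = 1400 rad/sec.

1400 rad/sec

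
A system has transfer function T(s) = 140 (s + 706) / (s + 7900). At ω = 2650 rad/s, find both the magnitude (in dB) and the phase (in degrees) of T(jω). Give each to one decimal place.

|T| = 33.3 dB, ∠T = 56.5°

|j2650 + 706| = √(2650² + 706²) = 2742
|j2650 + 7900| = √(2650² + 7900²) = 8333
|T(j2650)| = 140 × 2742 / 8333 = 46.077
20 log₁₀(46.077) = 33.27 dB
∠(j2650 + 706) = arctan(2650/706) = 75.08°
∠(j2650 + 7900) = arctan(2650/7900) = 18.54°
∠T(j2650) = 75.08° − 18.54° = 56.54°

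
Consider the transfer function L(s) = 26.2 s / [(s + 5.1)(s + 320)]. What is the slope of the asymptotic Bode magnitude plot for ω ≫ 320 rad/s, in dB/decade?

With 1 zero and 2 poles, the high-frequency asymptotic slope is 20 × (1 − 2) = -20 dB/decade.

-20 dB/decade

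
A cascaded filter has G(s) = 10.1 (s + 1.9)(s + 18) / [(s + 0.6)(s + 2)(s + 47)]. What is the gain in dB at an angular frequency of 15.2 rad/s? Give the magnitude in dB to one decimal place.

|j15.2 + 1.9| = √(15.2² + 1.9²) = 15.32
|j15.2 + 18| = √(15.2² + 18²) = 23.56
|j15.2 + 0.6| = √(15.2² + 0.6²) = 15.21
|j15.2 + 2| = √(15.2² + 2²) = 15.33
|j15.2 + 47| = √(15.2² + 47²) = 49.4
|G(j15.2)| = 10.1 × 15.32 × 23.56 / (15.21 × 15.33 × 49.4) = 0.3164
20 log₁₀(0.3164) = -10.00 dB

-10.0 dB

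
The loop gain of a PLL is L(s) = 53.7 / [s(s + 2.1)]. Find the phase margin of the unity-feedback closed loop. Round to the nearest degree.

Gain crossover: |L(jω)| = 1 at ω ≈ 7.18 rad/sec.
∠L(j7.18) = −90° − arctan(7.18/2.1) ≈ -163.70°
PM = 180° + (-163.70°) = 16.30°

16 deg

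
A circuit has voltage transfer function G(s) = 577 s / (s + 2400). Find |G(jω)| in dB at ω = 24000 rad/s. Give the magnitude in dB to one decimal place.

55.2 dB

|j24000| = 2.4e+04
|j24000 + 2400| = √(24000² + 2400²) = 2.412e+04
|G(j24000)| = 577 × 2.4e+04 / 2.412e+04 = 574.14
20 log₁₀(574.14) = 55.18 dB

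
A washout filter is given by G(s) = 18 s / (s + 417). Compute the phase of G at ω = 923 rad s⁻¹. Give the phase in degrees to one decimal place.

∠(j923) = 90.00°
∠(j923 + 417) = arctan(923/417) = 65.69°
∠G(j923) = 90.00° − 65.69° = 24.31°

24.3°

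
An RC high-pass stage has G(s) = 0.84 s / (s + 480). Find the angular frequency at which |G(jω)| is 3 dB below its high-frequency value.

480 rad s⁻¹

For a single-pole high-pass, the −3 dB point is at the pole: ω = 480 rad s⁻¹.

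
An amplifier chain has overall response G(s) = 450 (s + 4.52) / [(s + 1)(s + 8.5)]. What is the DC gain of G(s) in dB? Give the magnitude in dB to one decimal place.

G(0) = 450 × 4.52 / (1 × 8.5) = 239.29
20 log₁₀(239.29) = 47.58 dB

47.6 dB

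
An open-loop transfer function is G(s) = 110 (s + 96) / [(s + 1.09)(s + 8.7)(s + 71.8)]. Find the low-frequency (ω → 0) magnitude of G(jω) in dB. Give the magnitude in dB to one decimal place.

G(0) = 110 × 96 / (1.09 × 8.7 × 71.8) = 15.509
20 log₁₀(15.509) = 23.81 dB

23.8 dB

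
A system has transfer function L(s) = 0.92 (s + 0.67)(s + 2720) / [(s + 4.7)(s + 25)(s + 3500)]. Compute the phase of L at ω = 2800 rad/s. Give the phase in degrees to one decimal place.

∠(j2800 + 0.67) = arctan(2800/0.67) = 89.99°
∠(j2800 + 2720) = arctan(2800/2720) = 45.83°
∠(j2800 + 4.7) = arctan(2800/4.7) = 89.90°
∠(j2800 + 25) = arctan(2800/25) = 89.49°
∠(j2800 + 3500) = arctan(2800/3500) = 38.66°
∠L(j2800) = 89.99° + 45.83° − (89.90° + 89.49° + 38.66°) = -82.24°

-82.2°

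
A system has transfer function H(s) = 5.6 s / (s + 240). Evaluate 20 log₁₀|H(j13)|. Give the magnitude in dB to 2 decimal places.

-10.37 dB

|j13| = 13
|j13 + 240| = √(13² + 240²) = 240.4
|H(j13)| = 5.6 × 13 / 240.4 = 0.30289
20 log₁₀(0.30289) = -10.374 dB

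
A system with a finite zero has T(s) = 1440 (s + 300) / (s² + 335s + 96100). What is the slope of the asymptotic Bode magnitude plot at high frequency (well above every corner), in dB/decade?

-20 dB/decade

With 1 zero and 2 poles, the high-frequency asymptotic slope is 20 × (1 − 2) = -20 dB/decade.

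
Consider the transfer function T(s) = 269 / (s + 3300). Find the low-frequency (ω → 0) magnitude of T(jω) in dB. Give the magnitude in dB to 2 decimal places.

-21.78 dB

T(0) = 269 / 3300 = 0.081515
20 log₁₀(0.081515) = -21.775 dB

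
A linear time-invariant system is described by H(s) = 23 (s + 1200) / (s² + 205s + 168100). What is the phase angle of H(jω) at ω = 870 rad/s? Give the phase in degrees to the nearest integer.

∠(j870 + 1200) = arctan(870/1200) = 35.94°
∠[(j870)² + 205(j870) + 168100] = ∠[-5.888e+05 + j1.7835e+05] = 163.15°
∠H(j870) = 35.94° − 163.15° = -127.21°

-127°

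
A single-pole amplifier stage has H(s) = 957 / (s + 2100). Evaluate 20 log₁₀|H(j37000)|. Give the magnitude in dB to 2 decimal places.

|j37000 + 2100| = √(37000² + 2100²) = 3.706e+04
|H(j37000)| = 957 / 3.706e+04 = 0.025823
20 log₁₀(0.025823) = -31.760 dB

-31.76 dB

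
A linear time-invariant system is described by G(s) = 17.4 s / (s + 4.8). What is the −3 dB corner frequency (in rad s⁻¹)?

For a single-pole high-pass, the −3 dB point is at the pole: ω = 4.8 rad s⁻¹.

4.8 rad s⁻¹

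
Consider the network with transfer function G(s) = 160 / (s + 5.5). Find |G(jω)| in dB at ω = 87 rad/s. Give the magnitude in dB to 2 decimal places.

5.27 dB

|j87 + 5.5| = √(87² + 5.5²) = 87.17
|G(j87)| = 160 / 87.17 = 1.8354
20 log₁₀(1.8354) = 5.275 dB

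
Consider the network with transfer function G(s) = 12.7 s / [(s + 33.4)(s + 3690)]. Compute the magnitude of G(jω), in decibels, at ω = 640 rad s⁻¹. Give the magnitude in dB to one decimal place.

-49.4 dB

|j640| = 640
|j640 + 33.4| = √(640² + 33.4²) = 640.9
|j640 + 3690| = √(640² + 3690²) = 3745
|G(j640)| = 12.7 × 640 / (640.9 × 3745) = 0.0033865
20 log₁₀(0.0033865) = -49.40 dB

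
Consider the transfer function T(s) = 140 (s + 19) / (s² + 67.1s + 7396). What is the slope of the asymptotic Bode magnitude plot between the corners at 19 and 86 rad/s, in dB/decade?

In this band the factors already past their corner are: zero at 19; net slope = 20 dB/decade.

20 dB/decade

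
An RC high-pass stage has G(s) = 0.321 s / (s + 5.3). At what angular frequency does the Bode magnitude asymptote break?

5.3 rad/s

The single real pole at s = −5.3 gives a corner at ω = 5.3 rad/s.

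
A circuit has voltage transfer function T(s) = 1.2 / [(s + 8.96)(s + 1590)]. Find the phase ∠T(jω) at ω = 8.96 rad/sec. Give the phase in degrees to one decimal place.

-45.3°

∠(j8.96 + 8.96) = arctan(8.96/8.96) = 45.00°
∠(j8.96 + 1590) = arctan(8.96/1590) = 0.32°
∠T(j8.96) = − (45.00° + 0.32°) = -45.32°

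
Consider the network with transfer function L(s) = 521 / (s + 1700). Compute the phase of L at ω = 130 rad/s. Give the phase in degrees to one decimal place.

∠(j130 + 1700) = arctan(130/1700) = 4.37°
∠L(j130) = −4.37° = -4.37°

-4.4 deg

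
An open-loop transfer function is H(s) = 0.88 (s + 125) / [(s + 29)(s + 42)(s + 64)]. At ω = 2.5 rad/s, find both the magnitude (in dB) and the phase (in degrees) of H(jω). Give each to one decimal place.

|j2.5 + 125| = √(2.5² + 125²) = 125
|j2.5 + 29| = √(2.5² + 29²) = 29.11
|j2.5 + 42| = √(2.5² + 42²) = 42.07
|j2.5 + 64| = √(2.5² + 64²) = 64.05
|H(j2.5)| = 0.88 × 125 / (29.11 × 42.07 × 64.05) = 0.0014026
20 log₁₀(0.0014026) = -57.06 dB
∠(j2.5 + 125) = arctan(2.5/125) = 1.15°
∠(j2.5 + 29) = arctan(2.5/29) = 4.93°
∠(j2.5 + 42) = arctan(2.5/42) = 3.41°
∠(j2.5 + 64) = arctan(2.5/64) = 2.24°
∠H(j2.5) = 1.15° − (4.93° + 3.41° + 2.24°) = -9.42°

|H| = -57.1 dB, ∠H = -9.4°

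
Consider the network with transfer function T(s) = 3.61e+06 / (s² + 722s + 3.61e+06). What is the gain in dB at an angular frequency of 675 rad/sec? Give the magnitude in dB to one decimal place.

1.1 dB

|(j675)² + 722(j675) + 3.61e+06| = |3.1544e+06 + j4.8735e+05| = 3.192e+06
|T(j675)| = 3.61e+06 / 3.192e+06 = 1.131
20 log₁₀(1.131) = 1.07 dB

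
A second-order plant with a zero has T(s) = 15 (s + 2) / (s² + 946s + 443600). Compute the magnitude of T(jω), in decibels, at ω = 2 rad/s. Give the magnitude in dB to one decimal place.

|j2 + 2| = √(2² + 2²) = 2.828
|(j2)² + 946(j2) + 443600| = |4.436e+05 + j1892| = 4.436e+05
|T(j2)| = 15 × 2.828 / 4.436e+05 = 9.5641e-05
20 log₁₀(9.5641e-05) = -80.39 dB

-80.4 dB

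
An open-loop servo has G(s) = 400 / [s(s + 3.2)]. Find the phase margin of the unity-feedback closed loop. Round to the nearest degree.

Gain crossover: |G(jω)| = 1 at ω ≈ 19.9 rad/sec.
∠G(j19.9) = −90° − arctan(19.9/3.2) ≈ -170.85°
PM = 180° + (-170.85°) = 9.15°

9°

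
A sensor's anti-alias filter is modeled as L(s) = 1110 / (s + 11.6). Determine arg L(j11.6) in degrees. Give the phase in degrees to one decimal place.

∠(j11.6 + 11.6) = arctan(11.6/11.6) = 45.00°
∠L(j11.6) = −45.00° = -45.00°

-45.0°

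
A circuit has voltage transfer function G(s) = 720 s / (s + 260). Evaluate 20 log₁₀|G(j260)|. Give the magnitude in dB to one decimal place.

54.1 dB

|j260| = 260
|j260 + 260| = √(260² + 260²) = 367.7
|G(j260)| = 720 × 260 / 367.7 = 509.12
20 log₁₀(509.12) = 54.14 dB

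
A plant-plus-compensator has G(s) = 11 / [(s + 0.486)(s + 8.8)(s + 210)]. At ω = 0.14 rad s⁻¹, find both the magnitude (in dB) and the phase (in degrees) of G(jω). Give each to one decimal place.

|G| = -38.6 dB, ∠G = -17.0°

|j0.14 + 0.486| = √(0.14² + 0.486²) = 0.5058
|j0.14 + 8.8| = √(0.14² + 8.8²) = 8.801
|j0.14 + 210| = √(0.14² + 210²) = 210
|G(j0.14)| = 11 / (0.5058 × 8.801 × 210) = 0.011768
20 log₁₀(0.011768) = -38.59 dB
∠(j0.14 + 0.486) = arctan(0.14/0.486) = 16.07°
∠(j0.14 + 8.8) = arctan(0.14/8.8) = 0.91°
∠(j0.14 + 210) = arctan(0.14/210) = 0.04°
∠G(j0.14) = − (16.07° + 0.91° + 0.04°) = -17.02°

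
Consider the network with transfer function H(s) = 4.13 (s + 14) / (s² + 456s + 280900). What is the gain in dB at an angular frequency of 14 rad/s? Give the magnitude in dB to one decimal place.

|j14 + 14| = √(14² + 14²) = 19.8
|(j14)² + 456(j14) + 280900| = |2.807e+05 + j6384| = 2.808e+05
|H(j14)| = 4.13 × 19.8 / 2.808e+05 = 0.00029123
20 log₁₀(0.00029123) = -70.72 dB

-70.7 dB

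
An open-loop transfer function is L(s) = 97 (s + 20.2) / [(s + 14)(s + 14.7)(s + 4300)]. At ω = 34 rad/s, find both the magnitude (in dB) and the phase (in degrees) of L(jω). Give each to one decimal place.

|j34 + 20.2| = √(34² + 20.2²) = 39.55
|j34 + 14| = √(34² + 14²) = 36.77
|j34 + 14.7| = √(34² + 14.7²) = 37.04
|j34 + 4300| = √(34² + 4300²) = 4300
|L(j34)| = 97 × 39.55 / (36.77 × 37.04 × 4300) = 0.00065499
20 log₁₀(0.00065499) = -63.68 dB
∠(j34 + 20.2) = arctan(34/20.2) = 59.28°
∠(j34 + 14) = arctan(34/14) = 67.62°
∠(j34 + 14.7) = arctan(34/14.7) = 66.62°
∠(j34 + 4300) = arctan(34/4300) = 0.45°
∠L(j34) = 59.28° − (67.62° + 66.62° + 0.45°) = -75.41°

|L| = -63.7 dB, ∠L = -75.4°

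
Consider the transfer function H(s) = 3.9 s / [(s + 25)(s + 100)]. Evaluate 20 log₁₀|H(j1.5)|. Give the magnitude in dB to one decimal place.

-52.6 dB

|j1.5| = 1.5
|j1.5 + 25| = √(1.5² + 25²) = 25.04
|j1.5 + 100| = √(1.5² + 100²) = 100
|H(j1.5)| = 3.9 × 1.5 / (25.04 × 100) = 0.0023355
20 log₁₀(0.0023355) = -52.63 dB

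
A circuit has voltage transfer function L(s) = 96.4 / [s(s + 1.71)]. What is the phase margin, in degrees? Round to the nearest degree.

Gain crossover: |L(jω)| = 1 at ω ≈ 9.74 rad/s.
∠L(j9.74) = −90° − arctan(9.74/1.71) ≈ -170.05°
PM = 180° + (-170.05°) = 9.95°

10°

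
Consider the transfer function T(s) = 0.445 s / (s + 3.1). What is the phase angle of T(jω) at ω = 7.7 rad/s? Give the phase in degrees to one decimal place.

∠(j7.7) = 90.00°
∠(j7.7 + 3.1) = arctan(7.7/3.1) = 68.07°
∠T(j7.7) = 90.00° − 68.07° = 21.93°

21.9°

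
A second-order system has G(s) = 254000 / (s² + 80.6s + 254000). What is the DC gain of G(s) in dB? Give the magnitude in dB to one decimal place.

G(0) = 254000 / 254000 = 1
20 log₁₀(1) = 0.00 dB

0.0 dB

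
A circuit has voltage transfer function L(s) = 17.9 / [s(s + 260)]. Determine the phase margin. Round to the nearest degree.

90°

Gain crossover: |L(jω)| = 1 at ω ≈ 0.0688 rad/s.
∠L(j0.0688) = −90° − arctan(0.0688/260) ≈ -90.02°
PM = 180° + (-90.02°) = 89.98°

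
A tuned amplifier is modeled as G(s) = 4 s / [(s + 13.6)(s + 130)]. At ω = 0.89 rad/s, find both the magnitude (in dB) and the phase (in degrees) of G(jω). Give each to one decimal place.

|j0.89| = 0.89
|j0.89 + 13.6| = √(0.89² + 13.6²) = 13.63
|j0.89 + 130| = √(0.89² + 130²) = 130
|G(j0.89)| = 4 × 0.89 / (13.63 × 130) = 0.0020092
20 log₁₀(0.0020092) = -53.94 dB
∠(j0.89) = 90.00°
∠(j0.89 + 13.6) = arctan(0.89/13.6) = 3.74°
∠(j0.89 + 130) = arctan(0.89/130) = 0.39°
∠G(j0.89) = 90.00° − (3.74° + 0.39°) = 85.86°

|G| = -53.9 dB, ∠G = 85.9°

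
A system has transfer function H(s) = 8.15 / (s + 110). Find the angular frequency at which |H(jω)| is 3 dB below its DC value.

110 rad/sec

For a single-pole low-pass, the −3 dB point is at the pole: ω = 110 rad/sec.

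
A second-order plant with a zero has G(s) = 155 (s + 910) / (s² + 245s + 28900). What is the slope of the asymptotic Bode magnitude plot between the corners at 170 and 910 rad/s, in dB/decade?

-40 dB/decade

In this band the factors already past their corner are: complex pole pair at ωₙ ≈ 170; net slope = -40 dB/decade.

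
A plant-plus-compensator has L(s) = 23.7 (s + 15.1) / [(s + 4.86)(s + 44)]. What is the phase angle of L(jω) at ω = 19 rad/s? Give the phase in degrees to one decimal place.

-47.5°

∠(j19 + 15.1) = arctan(19/15.1) = 51.52°
∠(j19 + 4.86) = arctan(19/4.86) = 75.65°
∠(j19 + 44) = arctan(19/44) = 23.36°
∠L(j19) = 51.52° − (75.65° + 23.36°) = -47.48°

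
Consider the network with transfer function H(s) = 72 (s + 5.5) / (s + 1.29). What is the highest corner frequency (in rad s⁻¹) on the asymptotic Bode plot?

5.5 rad s⁻¹

Break frequencies occur at each pole and zero magnitude: 1.29 rad s⁻¹, 5.5 rad s⁻¹.
The highest is 5.5 rad s⁻¹.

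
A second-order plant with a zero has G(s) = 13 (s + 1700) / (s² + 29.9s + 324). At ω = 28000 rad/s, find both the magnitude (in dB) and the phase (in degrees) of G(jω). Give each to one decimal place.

|j28000 + 1700| = √(28000² + 1700²) = 2.805e+04
|(j28000)² + 29.9(j28000) + 324| = |-7.84e+08 + j8.372e+05| = 7.84e+08
|G(j28000)| = 13 × 2.805e+04 / 7.84e+08 = 0.00046514
20 log₁₀(0.00046514) = -66.65 dB
∠(j28000 + 1700) = arctan(28000/1700) = 86.53°
∠[(j28000)² + 29.9(j28000) + 324] = ∠[-7.84e+08 + j8.372e+05] = 179.94°
∠G(j28000) = 86.53° − 179.94° = -93.41°

|G| = -66.6 dB, ∠G = -93.4 deg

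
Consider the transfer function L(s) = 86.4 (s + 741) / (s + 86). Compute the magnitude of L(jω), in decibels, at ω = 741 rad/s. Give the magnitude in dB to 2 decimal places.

|j741 + 741| = √(741² + 741²) = 1048
|j741 + 86| = √(741² + 86²) = 746
|L(j741)| = 86.4 × 1048 / 746 = 121.37
20 log₁₀(121.37) = 41.682 dB

41.68 dB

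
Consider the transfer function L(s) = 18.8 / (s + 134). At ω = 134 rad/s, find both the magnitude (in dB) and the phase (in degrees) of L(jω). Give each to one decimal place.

|L| = -20.1 dB, ∠L = -45.0 deg

|j134 + 134| = √(134² + 134²) = 189.5
|L(j134)| = 18.8 / 189.5 = 0.099206
20 log₁₀(0.099206) = -20.07 dB
∠(j134 + 134) = arctan(134/134) = 45.00°
∠L(j134) = −45.00° = -45.00°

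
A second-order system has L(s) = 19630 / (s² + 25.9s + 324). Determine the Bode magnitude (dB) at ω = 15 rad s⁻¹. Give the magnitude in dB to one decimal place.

|(j15)² + 25.9(j15) + 324| = |99 + j388.5| = 400.9
|L(j15)| = 19630 / 400.9 = 48.963
20 log₁₀(48.963) = 33.80 dB

33.8 dB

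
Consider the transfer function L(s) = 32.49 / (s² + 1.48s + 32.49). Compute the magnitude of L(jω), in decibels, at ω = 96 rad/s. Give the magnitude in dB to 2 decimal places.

-49.03 dB

|(j96)² + 1.48(j96) + 32.49| = |-9183.5 + j142.08| = 9185
|L(j96)| = 32.49 / 9185 = 0.0035374
20 log₁₀(0.0035374) = -49.026 dB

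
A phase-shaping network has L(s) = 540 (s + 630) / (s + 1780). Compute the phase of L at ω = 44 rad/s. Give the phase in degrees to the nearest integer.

3°

∠(j44 + 630) = arctan(44/630) = 4.00°
∠(j44 + 1780) = arctan(44/1780) = 1.42°
∠L(j44) = 4.00° − 1.42° = 2.58°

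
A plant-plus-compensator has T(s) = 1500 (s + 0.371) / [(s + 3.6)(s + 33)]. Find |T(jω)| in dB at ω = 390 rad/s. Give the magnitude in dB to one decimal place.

11.7 dB

|j390 + 0.371| = √(390² + 0.371²) = 390
|j390 + 3.6| = √(390² + 3.6²) = 390
|j390 + 33| = √(390² + 33²) = 391.4
|T(j390)| = 1500 × 390 / (390 × 391.4) = 3.8323
20 log₁₀(3.8323) = 11.67 dB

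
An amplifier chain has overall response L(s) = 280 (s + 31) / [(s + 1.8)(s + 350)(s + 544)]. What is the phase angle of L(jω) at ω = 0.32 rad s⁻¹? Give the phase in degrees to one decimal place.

∠(j0.32 + 31) = arctan(0.32/31) = 0.59°
∠(j0.32 + 1.8) = arctan(0.32/1.8) = 10.08°
∠(j0.32 + 350) = arctan(0.32/350) = 0.05°
∠(j0.32 + 544) = arctan(0.32/544) = 0.03°
∠L(j0.32) = 0.59° − (10.08° + 0.05° + 0.03°) = -9.58°

-9.6°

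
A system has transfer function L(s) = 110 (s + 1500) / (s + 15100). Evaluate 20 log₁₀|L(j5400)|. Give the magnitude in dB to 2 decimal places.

|j5400 + 1500| = √(5400² + 1500²) = 5604
|j5400 + 15100| = √(5400² + 15100²) = 1.604e+04
|L(j5400)| = 110 × 5604 / 1.604e+04 = 38.443
20 log₁₀(38.443) = 31.696 dB

31.70 dB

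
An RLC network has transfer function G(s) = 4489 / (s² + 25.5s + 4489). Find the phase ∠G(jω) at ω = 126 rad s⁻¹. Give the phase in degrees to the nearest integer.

∠[(j126)² + 25.5(j126) + 4489] = ∠[-11387 + j3213] = 164.24°
∠G(j126) = −164.24° = -164.24°

-164°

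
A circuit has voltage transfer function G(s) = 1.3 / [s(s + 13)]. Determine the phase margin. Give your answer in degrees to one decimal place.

89.6 deg

Gain crossover: |G(jω)| = 1 at ω ≈ 0.1 rad/s.
∠G(j0.1) = −90° − arctan(0.1/13) ≈ -90.44°
PM = 180° + (-90.44°) = 89.56°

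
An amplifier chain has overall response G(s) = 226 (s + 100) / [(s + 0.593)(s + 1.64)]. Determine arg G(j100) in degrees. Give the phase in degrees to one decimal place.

∠(j100 + 100) = arctan(100/100) = 45.00°
∠(j100 + 0.593) = arctan(100/0.593) = 89.66°
∠(j100 + 1.64) = arctan(100/1.64) = 89.06°
∠G(j100) = 45.00° − (89.66° + 89.06°) = -133.72°

-133.7°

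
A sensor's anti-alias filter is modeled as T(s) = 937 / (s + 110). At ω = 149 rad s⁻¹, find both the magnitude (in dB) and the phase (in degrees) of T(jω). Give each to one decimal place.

|j149 + 110| = √(149² + 110²) = 185.2
|T(j149)| = 937 / 185.2 = 5.0593
20 log₁₀(5.0593) = 14.08 dB
∠(j149 + 110) = arctan(149/110) = 53.56°
∠T(j149) = −53.56° = -53.56°

|T| = 14.1 dB, ∠T = -53.6°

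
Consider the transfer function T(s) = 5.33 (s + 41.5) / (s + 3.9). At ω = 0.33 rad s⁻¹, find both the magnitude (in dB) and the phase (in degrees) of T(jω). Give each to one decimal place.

|j0.33 + 41.5| = √(0.33² + 41.5²) = 41.5
|j0.33 + 3.9| = √(0.33² + 3.9²) = 3.914
|T(j0.33)| = 5.33 × 41.5 / 3.914 = 56.516
20 log₁₀(56.516) = 35.04 dB
∠(j0.33 + 41.5) = arctan(0.33/41.5) = 0.46°
∠(j0.33 + 3.9) = arctan(0.33/3.9) = 4.84°
∠T(j0.33) = 0.46° − 4.84° = -4.38°

|T| = 35.0 dB, ∠T = -4.4°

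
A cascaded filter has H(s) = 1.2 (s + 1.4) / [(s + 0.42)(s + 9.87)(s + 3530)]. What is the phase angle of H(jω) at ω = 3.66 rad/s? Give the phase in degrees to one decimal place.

-34.8°

∠(j3.66 + 1.4) = arctan(3.66/1.4) = 69.07°
∠(j3.66 + 0.42) = arctan(3.66/0.42) = 83.45°
∠(j3.66 + 9.87) = arctan(3.66/9.87) = 20.35°
∠(j3.66 + 3530) = arctan(3.66/3530) = 0.06°
∠H(j3.66) = 69.07° − (83.45° + 20.35° + 0.06°) = -34.79°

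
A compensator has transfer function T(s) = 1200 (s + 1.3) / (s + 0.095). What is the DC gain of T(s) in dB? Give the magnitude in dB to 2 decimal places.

T(0) = 1200 × 1.3 / 0.095 = 16421
20 log₁₀(16421) = 84.308 dB

84.31 dB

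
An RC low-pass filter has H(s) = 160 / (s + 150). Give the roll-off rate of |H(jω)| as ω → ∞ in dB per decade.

-20 dB/decade

With 0 zeros and 1 pole, the high-frequency asymptotic slope is 20 × (0 − 1) = -20 dB/decade.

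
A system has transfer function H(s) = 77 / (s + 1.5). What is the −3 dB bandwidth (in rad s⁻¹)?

1.5 rad s⁻¹

For a single-pole low-pass, the −3 dB point is at the pole: ω = 1.5 rad s⁻¹.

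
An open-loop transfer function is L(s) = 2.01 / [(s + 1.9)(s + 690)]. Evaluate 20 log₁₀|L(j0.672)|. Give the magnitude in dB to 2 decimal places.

|j0.672 + 1.9| = √(0.672² + 1.9²) = 2.015
|j0.672 + 690| = √(0.672² + 690²) = 690
|L(j0.672)| = 2.01 / (2.015 × 690) = 0.0014454
20 log₁₀(0.0014454) = -56.800 dB

-56.80 dB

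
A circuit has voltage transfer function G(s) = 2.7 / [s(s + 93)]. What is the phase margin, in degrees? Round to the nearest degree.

Gain crossover: |G(jω)| = 1 at ω ≈ 0.029 rad/sec.
∠G(j0.029) = −90° − arctan(0.029/93) ≈ -90.02°
PM = 180° + (-90.02°) = 89.98°

90°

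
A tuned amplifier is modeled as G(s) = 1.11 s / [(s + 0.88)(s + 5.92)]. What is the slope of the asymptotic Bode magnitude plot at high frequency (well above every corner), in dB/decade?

-20 dB/decade

With 1 zero and 2 poles, the high-frequency asymptotic slope is 20 × (1 − 2) = -20 dB/decade.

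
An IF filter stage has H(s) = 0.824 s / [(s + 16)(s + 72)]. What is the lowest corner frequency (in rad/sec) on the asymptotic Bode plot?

Break frequencies occur at each pole and zero magnitude: 16 rad/sec, 72 rad/sec.
The lowest is 16 rad/sec.

16 rad/sec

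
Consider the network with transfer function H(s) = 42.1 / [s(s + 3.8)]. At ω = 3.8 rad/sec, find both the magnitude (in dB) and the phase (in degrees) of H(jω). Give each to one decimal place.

|H| = 6.3 dB, ∠H = -135.0 deg

|j3.8 + 3.8| = √(3.8² + 3.8²) = 5.374
|j3.8| = 3.8
|H(j3.8)| = 42.1 / (5.374 × 3.8) = 2.0616
20 log₁₀(2.0616) = 6.28 dB
∠(j3.8 + 3.8) = arctan(3.8/3.8) = 45.00°
∠(j3.8) = 90.00°
∠H(j3.8) = − (45.00° + 90.00°) = -135.00°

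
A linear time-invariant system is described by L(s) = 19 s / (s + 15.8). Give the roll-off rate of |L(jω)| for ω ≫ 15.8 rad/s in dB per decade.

0 dB/decade

With 1 zero and 1 pole, the high-frequency asymptotic slope is 20 × (1 − 1) = 0 dB/decade.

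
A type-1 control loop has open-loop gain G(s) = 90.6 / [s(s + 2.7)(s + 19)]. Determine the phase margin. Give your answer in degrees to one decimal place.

Gain crossover: |G(jω)| = 1 at ω ≈ 1.53 rad s⁻¹.
∠G(j1.53) = −90° − arctan(1.53/2.7) − arctan(1.53/19) ≈ -124.17°
PM = 180° + (-124.17°) = 55.83°

55.8°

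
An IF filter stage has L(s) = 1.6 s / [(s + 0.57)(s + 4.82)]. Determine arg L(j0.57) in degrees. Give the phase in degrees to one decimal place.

∠(j0.57) = 90.00°
∠(j0.57 + 0.57) = arctan(0.57/0.57) = 45.00°
∠(j0.57 + 4.82) = arctan(0.57/4.82) = 6.74°
∠L(j0.57) = 90.00° − (45.00° + 6.74°) = 38.26°

38.3°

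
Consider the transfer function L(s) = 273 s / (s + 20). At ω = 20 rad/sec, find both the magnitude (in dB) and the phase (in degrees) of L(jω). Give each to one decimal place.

|L| = 45.7 dB, ∠L = 45.0 deg

|j20| = 20
|j20 + 20| = √(20² + 20²) = 28.28
|L(j20)| = 273 × 20 / 28.28 = 193.04
20 log₁₀(193.04) = 45.71 dB
∠(j20) = 90.00°
∠(j20 + 20) = arctan(20/20) = 45.00°
∠L(j20) = 90.00° − 45.00° = 45.00°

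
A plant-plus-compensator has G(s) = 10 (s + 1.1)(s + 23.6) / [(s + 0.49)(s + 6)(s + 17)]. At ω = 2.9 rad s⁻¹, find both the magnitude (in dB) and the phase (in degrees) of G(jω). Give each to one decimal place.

|G| = 6.8 dB, ∠G = -39.7°

|j2.9 + 1.1| = √(2.9² + 1.1²) = 3.102
|j2.9 + 23.6| = √(2.9² + 23.6²) = 23.78
|j2.9 + 0.49| = √(2.9² + 0.49²) = 2.941
|j2.9 + 6| = √(2.9² + 6²) = 6.664
|j2.9 + 17| = √(2.9² + 17²) = 17.25
|G(j2.9)| = 10 × 3.102 × 23.78 / (2.941 × 6.664 × 17.25) = 2.1819
20 log₁₀(2.1819) = 6.78 dB
∠(j2.9 + 1.1) = arctan(2.9/1.1) = 69.23°
∠(j2.9 + 23.6) = arctan(2.9/23.6) = 7.01°
∠(j2.9 + 0.49) = arctan(2.9/0.49) = 80.41°
∠(j2.9 + 6) = arctan(2.9/6) = 25.80°
∠(j2.9 + 17) = arctan(2.9/17) = 9.68°
∠G(j2.9) = 69.23° + 7.01° − (80.41° + 25.80° + 9.68°) = -39.65°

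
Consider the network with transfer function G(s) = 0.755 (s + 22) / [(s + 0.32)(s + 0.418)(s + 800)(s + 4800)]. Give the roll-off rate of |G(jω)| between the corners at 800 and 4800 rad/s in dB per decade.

In this band the factors already past their corner are: zero at 22, pole at 0.32, pole at 0.418, pole at 800; net slope = -40 dB/decade.

-40 dB/decade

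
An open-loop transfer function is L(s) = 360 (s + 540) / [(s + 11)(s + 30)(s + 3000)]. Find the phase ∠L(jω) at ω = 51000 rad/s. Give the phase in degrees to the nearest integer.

-177°

∠(j51000 + 540) = arctan(51000/540) = 89.39°
∠(j51000 + 11) = arctan(51000/11) = 89.99°
∠(j51000 + 30) = arctan(51000/30) = 89.97°
∠(j51000 + 3000) = arctan(51000/3000) = 86.63°
∠L(j51000) = 89.39° − (89.99° + 89.97° + 86.63°) = -177.19°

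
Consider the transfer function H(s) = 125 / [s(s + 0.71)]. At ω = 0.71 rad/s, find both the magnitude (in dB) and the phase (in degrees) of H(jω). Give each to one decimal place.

|H| = 44.9 dB, ∠H = -135.0 deg

|j0.71 + 0.71| = √(0.71² + 0.71²) = 1.004
|j0.71| = 0.71
|H(j0.71)| = 125 / (1.004 × 0.71) = 175.34
20 log₁₀(175.34) = 44.88 dB
∠(j0.71 + 0.71) = arctan(0.71/0.71) = 45.00°
∠(j0.71) = 90.00°
∠H(j0.71) = − (45.00° + 90.00°) = -135.00°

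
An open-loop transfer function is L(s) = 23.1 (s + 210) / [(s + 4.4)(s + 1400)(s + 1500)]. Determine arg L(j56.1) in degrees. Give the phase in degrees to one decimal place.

-75.0°

∠(j56.1 + 210) = arctan(56.1/210) = 14.96°
∠(j56.1 + 4.4) = arctan(56.1/4.4) = 85.52°
∠(j56.1 + 1400) = arctan(56.1/1400) = 2.29°
∠(j56.1 + 1500) = arctan(56.1/1500) = 2.14°
∠L(j56.1) = 14.96° − (85.52° + 2.29° + 2.14°) = -75.00°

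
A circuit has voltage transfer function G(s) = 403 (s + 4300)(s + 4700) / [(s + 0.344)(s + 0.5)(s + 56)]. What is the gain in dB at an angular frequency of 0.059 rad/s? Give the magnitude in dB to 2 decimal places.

178.36 dB

|j0.059 + 4300| = √(0.059² + 4300²) = 4300
|j0.059 + 4700| = √(0.059² + 4700²) = 4700
|j0.059 + 0.344| = √(0.059² + 0.344²) = 0.349
|j0.059 + 0.5| = √(0.059² + 0.5²) = 0.5035
|j0.059 + 56| = √(0.059² + 56²) = 56
|G(j0.059)| = 403 × 4300 × 4700 / (0.349 × 0.5035 × 56) = 8.2767e+08
20 log₁₀(8.2767e+08) = 178.357 dB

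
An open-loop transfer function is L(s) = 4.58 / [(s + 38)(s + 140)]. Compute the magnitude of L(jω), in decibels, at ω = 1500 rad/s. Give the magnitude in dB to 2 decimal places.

|j1500 + 38| = √(1500² + 38²) = 1500
|j1500 + 140| = √(1500² + 140²) = 1507
|L(j1500)| = 4.58 / (1500 × 1507) = 2.0261e-06
20 log₁₀(2.0261e-06) = -113.867 dB

-113.87 dB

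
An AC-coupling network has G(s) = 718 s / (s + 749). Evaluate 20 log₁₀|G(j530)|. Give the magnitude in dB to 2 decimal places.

|j530| = 530
|j530 + 749| = √(530² + 749²) = 917.6
|G(j530)| = 718 × 530 / 917.6 = 414.73
20 log₁₀(414.73) = 52.355 dB

52.36 dB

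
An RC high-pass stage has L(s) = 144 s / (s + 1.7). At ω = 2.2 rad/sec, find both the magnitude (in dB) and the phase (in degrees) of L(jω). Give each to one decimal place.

|L| = 41.1 dB, ∠L = 37.7°

|j2.2| = 2.2
|j2.2 + 1.7| = √(2.2² + 1.7²) = 2.78
|L(j2.2)| = 144 × 2.2 / 2.78 = 113.95
20 log₁₀(113.95) = 41.13 dB
∠(j2.2) = 90.00°
∠(j2.2 + 1.7) = arctan(2.2/1.7) = 52.31°
∠L(j2.2) = 90.00° − 52.31° = 37.69°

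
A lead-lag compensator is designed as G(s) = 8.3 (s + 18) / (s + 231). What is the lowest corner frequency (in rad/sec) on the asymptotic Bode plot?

18 rad/sec

Break frequencies occur at each pole and zero magnitude: 18 rad/sec, 231 rad/sec.
The lowest is 18 rad/sec.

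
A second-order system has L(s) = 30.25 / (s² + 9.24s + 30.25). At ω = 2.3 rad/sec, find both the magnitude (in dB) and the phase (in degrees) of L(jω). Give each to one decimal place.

|L| = -0.7 dB, ∠L = -40.4°

|(j2.3)² + 9.24(j2.3) + 30.25| = |24.96 + j21.252| = 32.78
|L(j2.3)| = 30.25 / 32.78 = 0.92277
20 log₁₀(0.92277) = -0.70 dB
∠[(j2.3)² + 9.24(j2.3) + 30.25] = ∠[24.96 + j21.252] = 40.41°
∠L(j2.3) = −40.41° = -40.41°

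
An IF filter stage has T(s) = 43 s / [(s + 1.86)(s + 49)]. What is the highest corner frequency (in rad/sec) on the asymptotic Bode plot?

49 rad/sec

Break frequencies occur at each pole and zero magnitude: 1.86 rad/sec, 49 rad/sec.
The highest is 49 rad/sec.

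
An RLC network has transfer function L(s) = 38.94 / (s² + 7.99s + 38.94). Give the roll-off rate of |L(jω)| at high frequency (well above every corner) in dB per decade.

With 0 zeros and 2 poles, the high-frequency asymptotic slope is 20 × (0 − 2) = -40 dB/decade.

-40 dB/decade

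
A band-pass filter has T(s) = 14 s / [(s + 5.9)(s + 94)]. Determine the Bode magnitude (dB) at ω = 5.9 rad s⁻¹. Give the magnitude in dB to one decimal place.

|j5.9| = 5.9
|j5.9 + 5.9| = √(5.9² + 5.9²) = 8.344
|j5.9 + 94| = √(5.9² + 94²) = 94.18
|T(j5.9)| = 14 × 5.9 / (8.344 × 94.18) = 0.10511
20 log₁₀(0.10511) = -19.57 dB

-19.6 dB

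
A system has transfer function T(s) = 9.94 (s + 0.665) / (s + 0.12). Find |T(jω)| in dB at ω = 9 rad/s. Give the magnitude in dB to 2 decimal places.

|j9 + 0.665| = √(9² + 0.665²) = 9.025
|j9 + 0.12| = √(9² + 0.12²) = 9.001
|T(j9)| = 9.94 × 9.025 / 9.001 = 9.9662
20 log₁₀(9.9662) = 19.971 dB

19.97 dB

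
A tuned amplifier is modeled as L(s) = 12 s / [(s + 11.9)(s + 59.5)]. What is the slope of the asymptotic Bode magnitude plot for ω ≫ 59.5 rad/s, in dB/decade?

-20 dB/decade

With 1 zero and 2 poles, the high-frequency asymptotic slope is 20 × (1 − 2) = -20 dB/decade.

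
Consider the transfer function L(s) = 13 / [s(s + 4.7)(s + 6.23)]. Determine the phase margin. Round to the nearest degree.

81°

Gain crossover: |L(jω)| = 1 at ω ≈ 0.441 rad/sec.
∠L(j0.441) = −90° − arctan(0.441/4.7) − arctan(0.441/6.23) ≈ -99.41°
PM = 180° + (-99.41°) = 80.59°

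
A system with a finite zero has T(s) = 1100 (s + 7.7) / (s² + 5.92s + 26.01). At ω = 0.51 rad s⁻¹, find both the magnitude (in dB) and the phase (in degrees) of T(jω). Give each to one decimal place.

|j0.51 + 7.7| = √(0.51² + 7.7²) = 7.717
|(j0.51)² + 5.92(j0.51) + 26.01| = |25.75 + j3.0192| = 25.93
|T(j0.51)| = 1100 × 7.717 / 25.93 = 327.41
20 log₁₀(327.41) = 50.30 dB
∠(j0.51 + 7.7) = arctan(0.51/7.7) = 3.79°
∠[(j0.51)² + 5.92(j0.51) + 26.01] = ∠[25.75 + j3.0192] = 6.69°
∠T(j0.51) = 3.79° − 6.69° = -2.90°

|T| = 50.3 dB, ∠T = -2.9°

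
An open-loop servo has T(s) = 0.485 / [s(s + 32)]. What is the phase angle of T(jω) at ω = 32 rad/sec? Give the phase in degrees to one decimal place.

-135.0°

∠(j32 + 32) = arctan(32/32) = 45.00°
∠(j32) = 90.00°
∠T(j32) = − (45.00° + 90.00°) = -135.00°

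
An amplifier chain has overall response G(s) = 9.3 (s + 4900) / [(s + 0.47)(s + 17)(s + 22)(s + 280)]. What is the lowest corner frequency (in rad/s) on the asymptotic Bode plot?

Break frequencies occur at each pole and zero magnitude: 0.47 rad/s, 17 rad/s, 22 rad/s, 280 rad/s, 4900 rad/s.
The lowest is 0.47 rad/s.

0.47 rad/s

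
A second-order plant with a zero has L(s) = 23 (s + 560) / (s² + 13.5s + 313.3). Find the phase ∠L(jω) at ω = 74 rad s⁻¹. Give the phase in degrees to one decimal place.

∠(j74 + 560) = arctan(74/560) = 7.53°
∠[(j74)² + 13.5(j74) + 313.3] = ∠[-5162.7 + j999] = 169.05°
∠L(j74) = 7.53° − 169.05° = -161.52°

-161.5°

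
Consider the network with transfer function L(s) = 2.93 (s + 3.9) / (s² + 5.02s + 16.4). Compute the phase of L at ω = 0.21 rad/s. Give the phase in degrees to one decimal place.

-0.6°

∠(j0.21 + 3.9) = arctan(0.21/3.9) = 3.08°
∠[(j0.21)² + 5.02(j0.21) + 16.4] = ∠[16.356 + j1.0542] = 3.69°
∠L(j0.21) = 3.08° − 3.69° = -0.61°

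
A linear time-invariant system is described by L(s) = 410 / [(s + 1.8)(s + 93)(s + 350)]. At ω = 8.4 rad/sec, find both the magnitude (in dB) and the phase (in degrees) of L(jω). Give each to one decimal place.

|L| = -56.7 dB, ∠L = -84.4°

|j8.4 + 1.8| = √(8.4² + 1.8²) = 8.591
|j8.4 + 93| = √(8.4² + 93²) = 93.38
|j8.4 + 350| = √(8.4² + 350²) = 350.1
|L(j8.4)| = 410 / (8.591 × 93.38 × 350.1) = 0.0014599
20 log₁₀(0.0014599) = -56.71 dB
∠(j8.4 + 1.8) = arctan(8.4/1.8) = 77.91°
∠(j8.4 + 93) = arctan(8.4/93) = 5.16°
∠(j8.4 + 350) = arctan(8.4/350) = 1.37°
∠L(j8.4) = − (77.91° + 5.16° + 1.37°) = -84.44°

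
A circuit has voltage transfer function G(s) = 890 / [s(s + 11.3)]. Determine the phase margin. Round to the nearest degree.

21°

Gain crossover: |G(jω)| = 1 at ω ≈ 28.8 rad/s.
∠G(j28.8) = −90° − arctan(28.8/11.3) ≈ -158.57°
PM = 180° + (-158.57°) = 21.43°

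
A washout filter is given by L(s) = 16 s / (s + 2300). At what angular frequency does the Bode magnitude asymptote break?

2300 rad/sec

The single real pole at s = −2300 gives a corner at ω = 2300 rad/sec.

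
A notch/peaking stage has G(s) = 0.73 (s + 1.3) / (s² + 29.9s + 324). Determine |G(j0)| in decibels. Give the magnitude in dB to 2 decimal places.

-50.67 dB

G(0) = 0.73 × 1.3 / 324 = 0.002929
20 log₁₀(0.002929) = -50.666 dB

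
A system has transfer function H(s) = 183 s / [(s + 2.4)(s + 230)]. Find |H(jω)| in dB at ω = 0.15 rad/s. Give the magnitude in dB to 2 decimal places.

-26.08 dB

|j0.15| = 0.15
|j0.15 + 2.4| = √(0.15² + 2.4²) = 2.405
|j0.15 + 230| = √(0.15² + 230²) = 230
|H(j0.15)| = 183 × 0.15 / (2.405 × 230) = 0.049631
20 log₁₀(0.049631) = -26.085 dB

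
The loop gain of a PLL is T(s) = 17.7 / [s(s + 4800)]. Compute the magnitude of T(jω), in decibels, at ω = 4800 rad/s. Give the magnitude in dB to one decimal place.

|j4800 + 4800| = √(4800² + 4800²) = 6788
|j4800| = 4800
|T(j4800)| = 17.7 / (6788 × 4800) = 5.4322e-07
20 log₁₀(5.4322e-07) = -125.30 dB

-125.3 dB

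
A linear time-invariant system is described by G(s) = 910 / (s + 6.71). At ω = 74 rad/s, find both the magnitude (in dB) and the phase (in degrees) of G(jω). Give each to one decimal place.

|G| = 21.8 dB, ∠G = -84.8°

|j74 + 6.71| = √(74² + 6.71²) = 74.3
|G(j74)| = 910 / 74.3 = 12.247
20 log₁₀(12.247) = 21.76 dB
∠(j74 + 6.71) = arctan(74/6.71) = 84.82°
∠G(j74) = −84.82° = -84.82°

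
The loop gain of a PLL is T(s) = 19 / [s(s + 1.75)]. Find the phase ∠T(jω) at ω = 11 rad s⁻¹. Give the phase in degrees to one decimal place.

-171.0°

∠(j11 + 1.75) = arctan(11/1.75) = 80.96°
∠(j11) = 90.00°
∠T(j11) = − (80.96° + 90.00°) = -170.96°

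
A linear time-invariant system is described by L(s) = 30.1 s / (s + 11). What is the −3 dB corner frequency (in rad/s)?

For a single-pole high-pass, the −3 dB point is at the pole: ω = 11 rad/s.

11 rad/s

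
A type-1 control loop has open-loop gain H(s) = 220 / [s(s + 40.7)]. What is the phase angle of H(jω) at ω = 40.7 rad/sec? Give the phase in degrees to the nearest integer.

-135°

∠(j40.7 + 40.7) = arctan(40.7/40.7) = 45.00°
∠(j40.7) = 90.00°
∠H(j40.7) = − (45.00° + 90.00°) = -135.00°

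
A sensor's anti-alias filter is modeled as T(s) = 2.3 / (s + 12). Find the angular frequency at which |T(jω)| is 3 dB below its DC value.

For a single-pole low-pass, the −3 dB point is at the pole: ω = 12 rad s⁻¹.

12 rad s⁻¹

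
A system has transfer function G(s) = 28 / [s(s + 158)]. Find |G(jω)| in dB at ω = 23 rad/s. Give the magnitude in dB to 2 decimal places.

-42.36 dB

|j23 + 158| = √(23² + 158²) = 159.7
|j23| = 23
|G(j23)| = 28 / (159.7 × 23) = 0.0076246
20 log₁₀(0.0076246) = -42.356 dB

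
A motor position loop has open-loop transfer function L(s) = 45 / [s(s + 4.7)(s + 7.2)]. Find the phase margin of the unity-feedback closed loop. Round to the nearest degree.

Gain crossover: |L(jω)| = 1 at ω ≈ 1.26 rad s⁻¹.
∠L(j1.26) = −90° − arctan(1.26/4.7) − arctan(1.26/7.2) ≈ -115.02°
PM = 180° + (-115.02°) = 64.98°

65°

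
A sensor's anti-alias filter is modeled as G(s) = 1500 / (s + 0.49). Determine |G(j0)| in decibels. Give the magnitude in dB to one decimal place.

69.7 dB

G(0) = 1500 / 0.49 = 3061.2
20 log₁₀(3061.2) = 69.72 dB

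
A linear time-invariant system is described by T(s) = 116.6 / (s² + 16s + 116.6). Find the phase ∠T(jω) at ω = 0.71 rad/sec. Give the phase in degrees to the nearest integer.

-6°

∠[(j0.71)² + 16(j0.71) + 116.6] = ∠[116.1 + j11.36] = 5.59°
∠T(j0.71) = −5.59° = -5.59°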